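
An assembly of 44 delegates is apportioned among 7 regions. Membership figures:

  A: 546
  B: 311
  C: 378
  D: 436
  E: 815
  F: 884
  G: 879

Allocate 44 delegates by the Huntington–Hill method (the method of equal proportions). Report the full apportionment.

A 6; B 3; C 4; D 5; E 8; F 9; G 9

With divisor 97: modified quotas A 5.629, B 3.206, C 3.897, D 4.495, E 8.402, F 9.113, G 9.062.
Geometric-mean thresholds: A √(5·6)=5.477, B √(3·4)=3.464, C √(3·4)=3.464, D √(4·5)=4.472, E √(8·9)=8.485, F √(9·10)=9.487, G √(9·10)=9.487.
Each quota rounded against its threshold gives A 6, B 3, C 4, D 5, E 8, F 9, G 9 (total 44).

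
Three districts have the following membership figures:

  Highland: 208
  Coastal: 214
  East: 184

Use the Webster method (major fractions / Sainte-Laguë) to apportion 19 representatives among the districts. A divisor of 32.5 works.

With modified divisor 32.5: modified quotas Highland 6.400, Coastal 6.585, East 5.662.
Rounding to the nearest integer: Highland 6, Coastal 7, East 6 (total 19).

Highland: 6; Coastal: 7; East: 6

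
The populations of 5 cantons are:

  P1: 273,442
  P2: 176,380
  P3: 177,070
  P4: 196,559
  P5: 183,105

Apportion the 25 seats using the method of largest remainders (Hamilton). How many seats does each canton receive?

P1: 7, P2: 4, P3: 4, P4: 5, P5: 5

Total 1006556; standard divisor 1006556/25 ≈ 40262.24.
Standard quotas: P1 6.7915, P2 4.3808, P3 4.3979, P4 4.8820, P5 4.5478.
Lower quotas: P1 6, P2 4, P3 4, P4 4, P5 4 (sum 22, leaving 3 seats).
Remainders in descending order: P4 0.8820, P1 0.7915, P5 0.5478, P3 0.3979, P2 0.3808.
Largest remainders: P4, P1, P5 receive the extra seats.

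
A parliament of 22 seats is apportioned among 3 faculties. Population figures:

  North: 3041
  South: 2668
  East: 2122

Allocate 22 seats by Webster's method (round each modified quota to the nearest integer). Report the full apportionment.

Standard divisor 7831/22 ≈ 355.955; standard quotas: North 8.543, South 7.495, East 5.961.
Rounding to the nearest integer gives North 9, South 7, East 6 — total 22, matching the house size, so no adjustment is needed.

North=9, South=7, East=6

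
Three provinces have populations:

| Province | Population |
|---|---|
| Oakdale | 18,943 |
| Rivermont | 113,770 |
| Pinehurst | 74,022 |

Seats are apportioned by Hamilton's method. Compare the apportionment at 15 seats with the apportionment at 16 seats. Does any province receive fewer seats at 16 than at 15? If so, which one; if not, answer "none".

At 15 seats: Oakdale 2, Rivermont 8, Pinehurst 5.
At 16 seats: Oakdale 1, Rivermont 9, Pinehurst 6.
Oakdale drops from 2 to 1.

Oakdale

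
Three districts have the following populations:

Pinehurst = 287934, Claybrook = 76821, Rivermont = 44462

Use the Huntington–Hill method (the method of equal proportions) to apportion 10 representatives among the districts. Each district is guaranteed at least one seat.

With divisor 41453: modified quotas Pinehurst 6.946, Claybrook 1.853, Rivermont 1.073.
Geometric-mean thresholds: Pinehurst √(6·7)=6.481, Claybrook √(1·2)=1.414, Rivermont √(1·2)=1.414.
Each quota rounded against its threshold gives Pinehurst 7, Claybrook 2, Rivermont 1 (total 10).

Pinehurst 7; Claybrook 2; Rivermont 1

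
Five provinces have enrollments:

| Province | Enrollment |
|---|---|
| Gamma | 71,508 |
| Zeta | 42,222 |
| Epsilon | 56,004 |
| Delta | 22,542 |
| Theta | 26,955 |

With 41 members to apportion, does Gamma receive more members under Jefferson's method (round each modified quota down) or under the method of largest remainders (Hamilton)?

Jefferson: Gamma 14, Zeta 8, Epsilon 10, Delta 4, Theta 5.
Hamilton: Gamma 13, Zeta 8, Epsilon 11, Delta 4, Theta 5.
Gamma gets 14 under Jefferson and 13 under Hamilton.

Jefferson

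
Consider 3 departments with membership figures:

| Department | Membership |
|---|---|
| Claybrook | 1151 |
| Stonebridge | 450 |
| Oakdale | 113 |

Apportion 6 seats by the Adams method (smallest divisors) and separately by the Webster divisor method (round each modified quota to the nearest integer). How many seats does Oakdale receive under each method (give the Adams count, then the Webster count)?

1 and 0

Adams: Claybrook 3, Stonebridge 2, Oakdale 1.
Webster: Claybrook 4, Stonebridge 2, Oakdale 0.
Oakdale gets 1 under Adams and 0 under Webster.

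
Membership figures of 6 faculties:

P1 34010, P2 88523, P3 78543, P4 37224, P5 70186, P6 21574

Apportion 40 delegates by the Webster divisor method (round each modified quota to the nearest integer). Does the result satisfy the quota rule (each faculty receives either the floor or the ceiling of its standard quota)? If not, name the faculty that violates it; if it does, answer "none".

none

Standard quotas: P1 4.122, P2 10.728, P3 9.519, P4 4.511, P5 8.506, P6 2.615.
Webster allocation: P1 4, P2 11, P3 9, P4 5, P5 8, P6 3.
Every allocation lies between the lower and upper quota.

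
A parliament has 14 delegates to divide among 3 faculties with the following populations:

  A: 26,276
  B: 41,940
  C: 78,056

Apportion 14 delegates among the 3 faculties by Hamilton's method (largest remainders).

A=3; B=4; C=7

The standard divisor is 146272/14 = 10448.
Standard quotas: A 2.5149, B 4.0142, C 7.4709.
Lower quotas: A 2, B 4, C 7 (sum 13, leaving 1 seat).
Remainders in descending order: A 0.5149, C 0.4709, B 0.0142.
Largest remainder: A receives the extra seat.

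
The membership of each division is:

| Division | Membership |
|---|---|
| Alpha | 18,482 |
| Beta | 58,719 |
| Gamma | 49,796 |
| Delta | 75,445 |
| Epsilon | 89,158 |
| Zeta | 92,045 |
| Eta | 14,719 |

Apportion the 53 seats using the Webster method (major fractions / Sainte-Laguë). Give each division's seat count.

Standard divisor 398364/53 ≈ 7516.302; standard quotas: Alpha 2.459, Beta 7.812, Gamma 6.625, Delta 10.038, Epsilon 11.862, Zeta 12.246, Eta 1.958.
Rounding to the nearest integer gives Alpha 2, Beta 8, Gamma 7, Delta 10, Epsilon 12, Zeta 12, Eta 2 — total 53, matching the house size, so no adjustment is needed.

Alpha 2, Beta 8, Gamma 7, Delta 10, Epsilon 12, Zeta 12, Eta 2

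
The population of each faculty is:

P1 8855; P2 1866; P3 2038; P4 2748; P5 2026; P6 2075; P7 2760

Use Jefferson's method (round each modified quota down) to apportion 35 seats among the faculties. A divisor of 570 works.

P1=15, P2=3, P3=3, P4=4, P5=3, P6=3, P7=4

With modified divisor 570: modified quotas P1 15.535, P2 3.274, P3 3.575, P4 4.821, P5 3.554, P6 3.640, P7 4.842.
Rounding down: P1 15, P2 3, P3 3, P4 4, P5 3, P6 3, P7 4 (total 35).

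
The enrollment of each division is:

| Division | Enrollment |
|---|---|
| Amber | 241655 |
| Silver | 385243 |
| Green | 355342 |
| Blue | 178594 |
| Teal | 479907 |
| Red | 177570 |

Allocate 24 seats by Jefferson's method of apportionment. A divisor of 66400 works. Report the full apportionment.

With modified divisor 66400: modified quotas Amber 3.639, Silver 5.802, Green 5.352, Blue 2.690, Teal 7.228, Red 2.674.
Rounding down: Amber 3, Silver 5, Green 5, Blue 2, Teal 7, Red 2 (total 24).

Amber 3; Silver 5; Green 5; Blue 2; Teal 7; Red 2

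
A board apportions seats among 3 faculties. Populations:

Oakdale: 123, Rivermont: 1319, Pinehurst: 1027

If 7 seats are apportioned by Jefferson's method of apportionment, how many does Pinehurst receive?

3

Standard divisor 2469/7 ≈ 352.714; standard quotas: Oakdale 0.349, Rivermont 3.740, Pinehurst 2.912.
Rounding down gives 0, 3, 2 = 5 seats, so the divisor must be adjusted.
With modified divisor 300: modified quotas Oakdale 0.410, Rivermont 4.397, Pinehurst 3.423.
Rounding down: Oakdale 0, Rivermont 4, Pinehurst 3 (total 7).
Pinehurst receives 3.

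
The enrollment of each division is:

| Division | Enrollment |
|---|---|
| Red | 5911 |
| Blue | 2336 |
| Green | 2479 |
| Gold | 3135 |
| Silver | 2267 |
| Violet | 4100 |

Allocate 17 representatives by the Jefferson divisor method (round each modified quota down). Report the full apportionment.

Standard divisor 20228/17 ≈ 1189.882; standard quotas: Red 4.968, Blue 1.963, Green 2.083, Gold 2.635, Silver 1.905, Violet 3.446.
Rounding down gives 4, 1, 2, 2, 1, 3 = 13 seats, so the divisor must be adjusted.
With modified divisor 1035: modified quotas Red 5.711, Blue 2.257, Green 2.395, Gold 3.029, Silver 2.190, Violet 3.961.
Rounding down: Red 5, Blue 2, Green 2, Gold 3, Silver 2, Violet 3 (total 17).

Red: 5; Blue: 2; Green: 2; Gold: 3; Silver: 2; Violet: 3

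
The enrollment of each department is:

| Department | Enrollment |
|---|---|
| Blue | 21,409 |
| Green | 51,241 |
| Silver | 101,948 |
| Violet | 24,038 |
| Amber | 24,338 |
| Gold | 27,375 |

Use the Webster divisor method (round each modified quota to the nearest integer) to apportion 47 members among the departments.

Blue 4, Green 10, Silver 19, Violet 4, Amber 5, Gold 5

Standard divisor 250349/47 ≈ 5326.574; standard quotas: Blue 4.019, Green 9.620, Silver 19.140, Violet 4.513, Amber 4.569, Gold 5.139.
Rounding to the nearest integer gives 4, 10, 19, 5, 5, 5 = 48 seats, so the divisor must be adjusted.
With modified divisor 5370: modified quotas Blue 3.987, Green 9.542, Silver 18.985, Violet 4.476, Amber 4.532, Gold 5.098.
Rounding to the nearest integer: Blue 4, Green 10, Silver 19, Violet 4, Amber 5, Gold 5 (total 47).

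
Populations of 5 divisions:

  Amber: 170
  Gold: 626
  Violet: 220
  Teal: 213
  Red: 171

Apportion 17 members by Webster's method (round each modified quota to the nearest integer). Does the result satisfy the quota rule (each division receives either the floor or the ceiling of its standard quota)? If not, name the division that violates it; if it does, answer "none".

Standard quotas: Amber 2.064, Gold 7.601, Violet 2.671, Teal 2.586, Red 2.076.
Webster allocation: Amber 2, Gold 7, Violet 3, Teal 3, Red 2.
Every allocation lies between the lower and upper quota.

none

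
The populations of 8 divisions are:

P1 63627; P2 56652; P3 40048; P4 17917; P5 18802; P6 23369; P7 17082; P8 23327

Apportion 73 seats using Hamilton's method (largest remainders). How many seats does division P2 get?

16

The standard divisor is 260824/73 ≈ 3572.932.
Standard quotas: P1 17.8081, P2 15.8559, P3 11.2087, P4 5.0146, P5 5.2623, P6 6.5406, P7 4.7809, P8 6.5288.
Lower quotas: P1 17, P2 15, P3 11, P4 5, P5 5, P6 6, P7 4, P8 6 (sum 69, leaving 4 seats).
Remainders in descending order: P2 0.8559, P1 0.8081, P7 0.7809, P6 0.5406, P8 0.5288, P5 0.2623, P3 0.2087, P4 0.0146.
Largest remainders: P2, P1, P7, P6 receive the extra seats.
P2 receives 16.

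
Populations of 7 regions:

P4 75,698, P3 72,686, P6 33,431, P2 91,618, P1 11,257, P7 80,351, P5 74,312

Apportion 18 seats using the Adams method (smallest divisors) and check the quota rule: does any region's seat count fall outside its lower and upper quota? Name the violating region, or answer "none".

Standard quotas: P4 3.101, P3 2.978, P6 1.370, P2 3.754, P1 0.461, P7 3.292, P5 3.045.
Adams allocation: P4 3, P3 3, P6 2, P2 3, P1 1, P7 3, P5 3.
Every allocation lies between the lower and upper quota.

none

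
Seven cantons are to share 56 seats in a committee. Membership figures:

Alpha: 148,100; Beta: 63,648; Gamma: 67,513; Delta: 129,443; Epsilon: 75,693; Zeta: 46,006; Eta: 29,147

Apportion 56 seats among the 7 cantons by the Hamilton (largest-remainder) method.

Alpha=15, Beta=6, Gamma=7, Delta=13, Epsilon=7, Zeta=5, Eta=3

Total 559550; standard divisor 559550/56 ≈ 9991.964.
Standard quotas: Alpha 14.8219, Beta 6.3699, Gamma 6.7567, Delta 12.9547, Epsilon 7.5754, Zeta 4.6043, Eta 2.9170.
Lower quotas: Alpha 14, Beta 6, Gamma 6, Delta 12, Epsilon 7, Zeta 4, Eta 2 (sum 51, leaving 5 seats).
Remainders in descending order: Delta 0.9547, Eta 0.9170, Alpha 0.8219, Gamma 0.7567, Zeta 0.6043, Epsilon 0.5754, Beta 0.3699.
The surplus seats go to Delta, Eta, Alpha, Gamma, Zeta.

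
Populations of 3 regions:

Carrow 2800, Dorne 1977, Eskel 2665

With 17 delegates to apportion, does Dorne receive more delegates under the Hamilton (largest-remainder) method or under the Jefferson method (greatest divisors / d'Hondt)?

Hamilton: Carrow 6, Dorne 5, Eskel 6.
Jefferson: Carrow 7, Dorne 4, Eskel 6.
Dorne gets 5 under Hamilton and 4 under Jefferson.

Hamilton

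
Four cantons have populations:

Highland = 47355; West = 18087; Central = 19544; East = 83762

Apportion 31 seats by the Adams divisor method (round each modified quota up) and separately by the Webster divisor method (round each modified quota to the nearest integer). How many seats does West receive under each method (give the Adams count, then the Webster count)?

Adams: Highland 8, West 4, Central 4, East 15.
Webster: Highland 9, West 3, Central 4, East 15.
West gets 4 under Adams and 3 under Webster.

4 and 3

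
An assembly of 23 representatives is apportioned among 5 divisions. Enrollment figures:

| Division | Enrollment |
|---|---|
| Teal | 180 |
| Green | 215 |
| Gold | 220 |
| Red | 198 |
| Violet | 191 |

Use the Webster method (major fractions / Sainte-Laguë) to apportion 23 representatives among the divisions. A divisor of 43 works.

With modified divisor 43: modified quotas Teal 4.186, Green 5.000, Gold 5.116, Red 4.605, Violet 4.442.
Rounding to the nearest integer: Teal 4, Green 5, Gold 5, Red 5, Violet 4 (total 23).

Teal=4; Green=5; Gold=5; Red=5; Violet=4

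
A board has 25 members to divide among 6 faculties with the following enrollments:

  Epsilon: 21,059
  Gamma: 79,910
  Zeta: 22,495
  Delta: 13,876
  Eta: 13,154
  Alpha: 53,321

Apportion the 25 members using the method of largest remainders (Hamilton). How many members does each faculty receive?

Epsilon 2, Gamma 10, Zeta 3, Delta 2, Eta 2, Alpha 6

Total 203815; standard divisor 203815/25 ≈ 8152.6.
Standard quotas: Epsilon 2.5831, Gamma 9.8018, Zeta 2.7592, Delta 1.7020, Eta 1.6135, Alpha 6.5404.
Lower quotas: Epsilon 2, Gamma 9, Zeta 2, Delta 1, Eta 1, Alpha 6 (sum 21, leaving 4 seats).
Remainders in descending order: Gamma 0.8018, Zeta 0.7592, Delta 0.7020, Eta 0.6135, Epsilon 0.5831, Alpha 0.5404.
Largest remainders: Gamma, Zeta, Delta, Eta receive the extra seats.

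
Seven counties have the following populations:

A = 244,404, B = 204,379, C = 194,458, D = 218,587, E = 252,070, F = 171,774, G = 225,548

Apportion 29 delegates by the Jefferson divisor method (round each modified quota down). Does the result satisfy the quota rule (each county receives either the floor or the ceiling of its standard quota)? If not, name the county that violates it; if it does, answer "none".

none

Standard quotas: A 4.690, B 3.922, C 3.732, D 4.195, E 4.837, F 3.296, G 4.328.
Jefferson allocation: A 5, B 4, C 4, D 4, E 5, F 3, G 4.
Every allocation lies between the lower and upper quota.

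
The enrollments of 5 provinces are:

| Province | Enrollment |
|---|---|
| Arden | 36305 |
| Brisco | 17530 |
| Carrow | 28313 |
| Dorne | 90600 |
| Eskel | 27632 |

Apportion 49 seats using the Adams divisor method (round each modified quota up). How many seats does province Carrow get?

7

Standard divisor 200380/49 ≈ 4089.388; standard quotas: Arden 8.878, Brisco 4.287, Carrow 6.924, Dorne 22.155, Eskel 6.757.
Rounding up gives 9, 5, 7, 23, 7 = 51 seats, so the divisor must be adjusted.
With modified divisor 4350: modified quotas Arden 8.346, Brisco 4.030, Carrow 6.509, Dorne 20.828, Eskel 6.352.
Rounding up: Arden 9, Brisco 5, Carrow 7, Dorne 21, Eskel 7 (total 49).
Carrow receives 7.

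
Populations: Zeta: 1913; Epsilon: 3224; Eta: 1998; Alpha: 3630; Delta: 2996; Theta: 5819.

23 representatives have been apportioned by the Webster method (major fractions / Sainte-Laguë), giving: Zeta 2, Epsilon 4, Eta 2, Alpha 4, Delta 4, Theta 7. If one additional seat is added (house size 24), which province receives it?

Alpha

Priority for the next seat is population ÷ (current seats + 0.5).
Priorities: Zeta 765.200, Epsilon 716.444, Eta 799.200, Alpha 806.667, Delta 665.778, Theta 775.867.
Highest priority: Alpha.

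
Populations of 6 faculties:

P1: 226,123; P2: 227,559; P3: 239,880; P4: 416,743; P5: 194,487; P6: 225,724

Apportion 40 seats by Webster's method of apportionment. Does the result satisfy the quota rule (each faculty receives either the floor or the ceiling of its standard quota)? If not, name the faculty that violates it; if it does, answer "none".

none

Standard quotas: P1 5.910, P2 5.947, P3 6.269, P4 10.892, P5 5.083, P6 5.899.
Webster allocation: P1 6, P2 6, P3 6, P4 11, P5 5, P6 6.
Every allocation lies between the lower and upper quota.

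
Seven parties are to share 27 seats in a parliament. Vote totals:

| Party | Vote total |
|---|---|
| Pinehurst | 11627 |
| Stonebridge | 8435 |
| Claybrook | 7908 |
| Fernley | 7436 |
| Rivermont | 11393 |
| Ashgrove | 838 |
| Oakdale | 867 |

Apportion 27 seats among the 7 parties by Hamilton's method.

Pinehurst=7, Stonebridge=5, Claybrook=4, Fernley=4, Rivermont=6, Ashgrove=0, Oakdale=1

Standard divisor: 48504 ÷ 27 ≈ 1796.444.
Standard quotas: Pinehurst 6.4722, Stonebridge 4.6954, Claybrook 4.4020, Fernley 4.1393, Rivermont 6.3420, Ashgrove 0.4665, Oakdale 0.4826.
Lower quotas: Pinehurst 6, Stonebridge 4, Claybrook 4, Fernley 4, Rivermont 6, Ashgrove 0, Oakdale 0 (sum 24, leaving 3 seats).
Remainders in descending order: Stonebridge 0.6954, Oakdale 0.4826, Pinehurst 0.4722, Ashgrove 0.4665, Claybrook 0.4020, Rivermont 0.3420, Fernley 0.1393.
The surplus seats go to Stonebridge, Oakdale, Pinehurst.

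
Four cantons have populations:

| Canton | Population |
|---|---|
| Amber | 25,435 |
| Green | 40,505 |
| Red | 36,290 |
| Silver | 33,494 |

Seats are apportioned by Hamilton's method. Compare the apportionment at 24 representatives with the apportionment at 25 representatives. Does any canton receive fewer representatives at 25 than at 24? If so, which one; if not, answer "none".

none

At 24 seats: Amber 5, Green 7, Red 6, Silver 6.
At 25 seats: Amber 5, Green 7, Red 7, Silver 6.
No canton's allocation decreased.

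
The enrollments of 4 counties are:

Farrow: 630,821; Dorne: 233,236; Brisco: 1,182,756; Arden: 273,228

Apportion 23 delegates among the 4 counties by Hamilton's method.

Standard divisor: 2320041 ÷ 23 ≈ 100871.348.
Standard quotas: Farrow 6.2537, Dorne 2.3122, Brisco 11.7254, Arden 2.7087.
Lower quotas: Farrow 6, Dorne 2, Brisco 11, Arden 2 (sum 21, leaving 2 seats).
Remainders in descending order: Brisco 0.7254, Arden 0.7087, Dorne 0.3122, Farrow 0.2537.
Largest remainders: Brisco, Arden receive the extra seats.

Farrow 6, Dorne 2, Brisco 12, Arden 3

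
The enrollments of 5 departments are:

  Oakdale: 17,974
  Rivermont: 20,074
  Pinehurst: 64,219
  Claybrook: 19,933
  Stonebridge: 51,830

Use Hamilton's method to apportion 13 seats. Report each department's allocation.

Oakdale 1; Rivermont 2; Pinehurst 5; Claybrook 1; Stonebridge 4

Standard divisor: 174030 ÷ 13 ≈ 13386.923.
Standard quotas: Oakdale 1.3427, Rivermont 1.4995, Pinehurst 4.7971, Claybrook 1.4890, Stonebridge 3.8717.
Lower quotas: Oakdale 1, Rivermont 1, Pinehurst 4, Claybrook 1, Stonebridge 3 (sum 10, leaving 3 seats).
Remainders in descending order: Stonebridge 0.8717, Pinehurst 0.7971, Rivermont 0.4995, Claybrook 0.4890, Oakdale 0.3427.
The surplus seats go to Stonebridge, Pinehurst, Rivermont.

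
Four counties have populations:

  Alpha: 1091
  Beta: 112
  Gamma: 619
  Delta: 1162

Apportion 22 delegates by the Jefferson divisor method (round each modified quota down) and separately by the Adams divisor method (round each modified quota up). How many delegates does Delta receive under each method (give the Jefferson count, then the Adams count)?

Jefferson: Alpha 8, Beta 0, Gamma 5, Delta 9.
Adams: Alpha 8, Beta 1, Gamma 5, Delta 8.
Delta gets 9 under Jefferson and 8 under Adams.

9 and 8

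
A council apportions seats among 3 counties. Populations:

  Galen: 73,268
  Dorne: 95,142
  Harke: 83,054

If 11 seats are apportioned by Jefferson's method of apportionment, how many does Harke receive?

4

Standard divisor 251464/11 ≈ 22860.364; standard quotas: Galen 3.205, Dorne 4.162, Harke 3.633.
Rounding down gives 3, 4, 3 = 10 seats, so the divisor must be adjusted.
With modified divisor 19900: modified quotas Galen 3.682, Dorne 4.781, Harke 4.174.
Rounding down: Galen 3, Dorne 4, Harke 4 (total 11).
Harke receives 4.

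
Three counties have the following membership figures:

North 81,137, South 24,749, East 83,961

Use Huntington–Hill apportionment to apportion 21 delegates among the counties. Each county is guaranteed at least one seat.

North=9, South=3, East=9

With divisor 9206: modified quotas North 8.813, South 2.688, East 9.120.
Geometric-mean thresholds: North √(8·9)=8.485, South √(2·3)=2.449, East √(9·10)=9.487.
Each quota rounded against its threshold gives North 9, South 3, East 9 (total 21).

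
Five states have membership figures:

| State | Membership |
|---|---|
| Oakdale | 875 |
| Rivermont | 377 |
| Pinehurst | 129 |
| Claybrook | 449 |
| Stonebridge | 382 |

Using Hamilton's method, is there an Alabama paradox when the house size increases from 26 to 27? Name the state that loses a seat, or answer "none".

At 26 seats: Oakdale 10, Rivermont 4, Pinehurst 2, Claybrook 5, Stonebridge 5.
At 27 seats: Oakdale 11, Rivermont 5, Pinehurst 1, Claybrook 5, Stonebridge 5.
Pinehurst drops from 2 to 1.

Pinehurst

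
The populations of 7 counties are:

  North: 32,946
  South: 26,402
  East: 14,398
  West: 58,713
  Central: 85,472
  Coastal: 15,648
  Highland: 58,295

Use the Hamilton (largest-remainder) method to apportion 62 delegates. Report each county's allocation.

North=7, South=6, East=3, West=13, Central=18, Coastal=3, Highland=12

Total 291874; standard divisor 291874/62 ≈ 4707.645.
Standard quotas: North 6.9984, South 5.6083, East 3.0584, West 12.4718, Central 18.1560, Coastal 3.3240, Highland 12.3830.
Lower quotas: North 6, South 5, East 3, West 12, Central 18, Coastal 3, Highland 12 (sum 59, leaving 3 seats).
Remainders in descending order: North 0.9984, South 0.6083, West 0.4718, Highland 0.3830, Coastal 0.3240, Central 0.1560, East 0.0584.
The surplus seats go to North, South, West.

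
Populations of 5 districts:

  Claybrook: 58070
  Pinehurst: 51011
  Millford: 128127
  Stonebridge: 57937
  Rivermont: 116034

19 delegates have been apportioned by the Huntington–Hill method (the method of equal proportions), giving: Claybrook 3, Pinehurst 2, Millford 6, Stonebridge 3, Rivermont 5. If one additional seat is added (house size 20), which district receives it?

Priority for the next seat is population ÷ (√(s·(s+1))).
Priorities: Claybrook 16763.365, Pinehurst 20825.154, Millford 19770.425, Stonebridge 16724.971, Rivermont 21184.813.
Highest priority: Rivermont.

Rivermont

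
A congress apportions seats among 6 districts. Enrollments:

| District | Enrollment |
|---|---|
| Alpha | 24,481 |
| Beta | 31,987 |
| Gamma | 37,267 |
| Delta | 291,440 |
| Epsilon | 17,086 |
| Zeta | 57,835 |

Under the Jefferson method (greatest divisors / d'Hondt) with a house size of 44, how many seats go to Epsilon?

1

Standard divisor 460096/44 ≈ 10456.727; standard quotas: Alpha 2.341, Beta 3.059, Gamma 3.564, Delta 27.871, Epsilon 1.634, Zeta 5.531.
Rounding down gives 2, 3, 3, 27, 1, 5 = 41 seats, so the divisor must be adjusted.
With modified divisor 9700: modified quotas Alpha 2.524, Beta 3.298, Gamma 3.842, Delta 30.045, Epsilon 1.761, Zeta 5.962.
Rounding down: Alpha 2, Beta 3, Gamma 3, Delta 30, Epsilon 1, Zeta 5 (total 44).
Epsilon receives 1.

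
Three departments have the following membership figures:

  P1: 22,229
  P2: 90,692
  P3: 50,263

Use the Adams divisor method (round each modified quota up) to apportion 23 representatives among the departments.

P1 3, P2 13, P3 7

Standard divisor 163184/23 ≈ 7094.957; standard quotas: P1 3.133, P2 12.783, P3 7.084.
Rounding up gives 4, 13, 8 = 25 seats, so the divisor must be adjusted.
With modified divisor 7500: modified quotas P1 2.964, P2 12.092, P3 6.702.
Rounding up: P1 3, P2 13, P3 7 (total 23).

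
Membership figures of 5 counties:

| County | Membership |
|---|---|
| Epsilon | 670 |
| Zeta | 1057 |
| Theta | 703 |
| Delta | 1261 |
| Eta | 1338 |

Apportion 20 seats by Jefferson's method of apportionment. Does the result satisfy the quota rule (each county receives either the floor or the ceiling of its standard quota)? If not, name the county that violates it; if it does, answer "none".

Standard quotas: Epsilon 2.665, Zeta 4.204, Theta 2.796, Delta 5.015, Eta 5.321.
Jefferson allocation: Epsilon 3, Zeta 4, Theta 3, Delta 5, Eta 5.
Every allocation lies between the lower and upper quota.

none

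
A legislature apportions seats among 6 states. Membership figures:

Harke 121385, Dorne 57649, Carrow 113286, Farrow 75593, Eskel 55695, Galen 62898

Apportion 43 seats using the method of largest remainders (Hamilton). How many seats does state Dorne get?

Total 486506; standard divisor 486506/43 ≈ 11314.093.
Standard quotas: Harke 10.7287, Dorne 5.0953, Carrow 10.0128, Farrow 6.6813, Eskel 4.9226, Galen 5.5593.
Lower quotas: Harke 10, Dorne 5, Carrow 10, Farrow 6, Eskel 4, Galen 5 (sum 40, leaving 3 seats).
Remainders in descending order: Eskel 0.9226, Harke 0.7287, Farrow 0.6813, Galen 0.5593, Dorne 0.0953, Carrow 0.0128.
The surplus seats go to Eskel, Harke, Farrow.
Dorne receives 5.

5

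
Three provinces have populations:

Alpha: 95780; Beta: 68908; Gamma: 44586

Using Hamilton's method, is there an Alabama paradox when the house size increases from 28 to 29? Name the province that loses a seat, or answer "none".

none

At 28 seats: Alpha 13, Beta 9, Gamma 6.
At 29 seats: Alpha 13, Beta 10, Gamma 6.
No province's allocation decreased.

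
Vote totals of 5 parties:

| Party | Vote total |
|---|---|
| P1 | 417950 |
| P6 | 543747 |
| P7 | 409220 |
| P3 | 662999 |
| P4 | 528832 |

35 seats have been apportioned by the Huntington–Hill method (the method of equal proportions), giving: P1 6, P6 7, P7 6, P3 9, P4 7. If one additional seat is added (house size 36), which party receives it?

P6

Priority for the next seat is population ÷ (√(s·(s+1))).
Priorities: P1 64491.085, P6 72661.249, P7 63144.017, P3 69886.231, P4 70668.149.
Highest priority: P6.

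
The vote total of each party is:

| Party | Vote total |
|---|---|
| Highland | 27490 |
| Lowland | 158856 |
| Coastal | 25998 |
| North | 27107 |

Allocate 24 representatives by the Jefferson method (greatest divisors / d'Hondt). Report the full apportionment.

Highland 3, Lowland 17, Coastal 2, North 2

Standard divisor 239451/24 ≈ 9977.125; standard quotas: Highland 2.755, Lowland 15.922, Coastal 2.606, North 2.717.
Rounding down gives 2, 15, 2, 2 = 21 seats, so the divisor must be adjusted.
With modified divisor 9100: modified quotas Highland 3.021, Lowland 17.457, Coastal 2.857, North 2.979.
Rounding down: Highland 3, Lowland 17, Coastal 2, North 2 (total 24).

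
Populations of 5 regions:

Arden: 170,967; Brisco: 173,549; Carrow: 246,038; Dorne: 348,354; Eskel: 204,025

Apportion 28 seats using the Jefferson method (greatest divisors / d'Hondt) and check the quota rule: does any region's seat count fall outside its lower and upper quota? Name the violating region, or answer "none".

none

Standard quotas: Arden 4.188, Brisco 4.252, Carrow 6.028, Dorne 8.534, Eskel 4.998.
Jefferson allocation: Arden 4, Brisco 4, Carrow 6, Dorne 9, Eskel 5.
Every allocation lies between the lower and upper quota.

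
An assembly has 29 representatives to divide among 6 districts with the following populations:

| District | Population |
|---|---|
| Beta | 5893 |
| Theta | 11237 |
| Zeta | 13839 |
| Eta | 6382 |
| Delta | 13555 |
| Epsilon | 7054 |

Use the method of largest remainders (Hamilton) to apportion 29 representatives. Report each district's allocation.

Beta: 3, Theta: 6, Zeta: 7, Eta: 3, Delta: 7, Epsilon: 3

Total 57960; standard divisor 57960/29 ≈ 1998.621.
Standard quotas: Beta 2.9485, Theta 5.6224, Zeta 6.9243, Eta 3.1932, Delta 6.7822, Epsilon 3.5294.
Lower quotas: Beta 2, Theta 5, Zeta 6, Eta 3, Delta 6, Epsilon 3 (sum 25, leaving 4 seats).
Remainders in descending order: Beta 0.9485, Zeta 0.9243, Delta 0.7822, Theta 0.6224, Epsilon 0.5294, Eta 0.1932.
Largest remainders: Beta, Zeta, Delta, Theta receive the extra seats.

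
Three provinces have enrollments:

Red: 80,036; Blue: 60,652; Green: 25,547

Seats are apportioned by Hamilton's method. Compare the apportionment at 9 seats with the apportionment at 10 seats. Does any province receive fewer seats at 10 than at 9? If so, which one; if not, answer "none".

Green

At 9 seats: Red 4, Blue 3, Green 2.
At 10 seats: Red 5, Blue 4, Green 1.
Green drops from 2 to 1.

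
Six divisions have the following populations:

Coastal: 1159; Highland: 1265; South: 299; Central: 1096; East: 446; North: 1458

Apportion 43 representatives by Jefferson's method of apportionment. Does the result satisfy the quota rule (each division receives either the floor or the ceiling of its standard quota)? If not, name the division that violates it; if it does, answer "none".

none

Standard quotas: Coastal 8.708, Highland 9.505, South 2.247, Central 8.235, East 3.351, North 10.955.
Jefferson allocation: Coastal 9, Highland 10, South 2, Central 8, East 3, North 11.
Every allocation lies between the lower and upper quota.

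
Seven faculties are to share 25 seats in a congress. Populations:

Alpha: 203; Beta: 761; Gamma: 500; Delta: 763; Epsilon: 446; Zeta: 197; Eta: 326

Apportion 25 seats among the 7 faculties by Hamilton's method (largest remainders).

Total 3196; standard divisor 3196/25 ≈ 127.84.
Standard quotas: Alpha 1.588, Beta 5.953, Gamma 3.911, Delta 5.968, Epsilon 3.489, Zeta 1.541, Eta 2.550.
Lower quotas: Alpha 1, Beta 5, Gamma 3, Delta 5, Epsilon 3, Zeta 1, Eta 2 (sum 20, leaving 5 seats).
Remainders in descending order: Delta 0.968, Beta 0.953, Gamma 0.911, Alpha 0.588, Eta 0.550, Zeta 0.541, Epsilon 0.489.
The surplus seats go to Delta, Beta, Gamma, Alpha, Eta.

Alpha 2; Beta 6; Gamma 4; Delta 6; Epsilon 3; Zeta 1; Eta 3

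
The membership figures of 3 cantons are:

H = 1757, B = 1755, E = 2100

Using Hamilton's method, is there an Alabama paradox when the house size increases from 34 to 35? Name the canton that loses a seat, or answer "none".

none

At 34 seats: H 11, B 10, E 13.
At 35 seats: H 11, B 11, E 13.
No canton's allocation decreased.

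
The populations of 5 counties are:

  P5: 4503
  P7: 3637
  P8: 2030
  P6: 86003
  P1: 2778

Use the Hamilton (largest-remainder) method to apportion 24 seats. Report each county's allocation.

Standard divisor: 98951 ÷ 24 ≈ 4122.958.
Standard quotas: P5 1.0922, P7 0.8821, P8 0.4924, P6 20.8595, P1 0.6738.
Lower quotas: P5 1, P7 0, P8 0, P6 20, P1 0 (sum 21, leaving 3 seats).
Remainders in descending order: P7 0.8821, P6 0.8595, P1 0.6738, P8 0.4924, P5 0.0922.
The surplus seats go to P7, P6, P1.

P5 1; P7 1; P8 0; P6 21; P1 1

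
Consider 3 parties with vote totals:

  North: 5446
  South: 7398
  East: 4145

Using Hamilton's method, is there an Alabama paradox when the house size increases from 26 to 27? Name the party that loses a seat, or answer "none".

At 26 seats: North 8, South 11, East 7.
At 27 seats: North 9, South 12, East 6.
East drops from 7 to 6.

East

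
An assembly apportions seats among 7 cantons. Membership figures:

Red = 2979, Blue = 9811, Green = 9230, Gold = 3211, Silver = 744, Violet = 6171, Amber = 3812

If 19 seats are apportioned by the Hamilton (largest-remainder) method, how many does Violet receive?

Total 35958; standard divisor 35958/19 ≈ 1892.526.
Standard quotas: Red 1.5741, Blue 5.1841, Green 4.8771, Gold 1.6967, Silver 0.3931, Violet 3.2607, Amber 2.0142.
Lower quotas: Red 1, Blue 5, Green 4, Gold 1, Silver 0, Violet 3, Amber 2 (sum 16, leaving 3 seats).
Remainders in descending order: Green 0.8771, Gold 0.6967, Red 0.5741, Silver 0.3931, Violet 0.2607, Blue 0.1841, Amber 0.0142.
Largest remainders: Green, Gold, Red receive the extra seats.
Violet receives 3.

3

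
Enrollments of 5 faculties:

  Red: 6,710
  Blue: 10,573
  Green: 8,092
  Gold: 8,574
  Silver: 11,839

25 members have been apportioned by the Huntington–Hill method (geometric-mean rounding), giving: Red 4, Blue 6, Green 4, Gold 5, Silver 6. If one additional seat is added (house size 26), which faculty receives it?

Silver

Priority for the next seat is population ÷ (√(s·(s+1))).
Priorities: Red 1500.402, Blue 1631.449, Green 1809.426, Gold 1565.391, Silver 1826.797.
Highest priority: Silver.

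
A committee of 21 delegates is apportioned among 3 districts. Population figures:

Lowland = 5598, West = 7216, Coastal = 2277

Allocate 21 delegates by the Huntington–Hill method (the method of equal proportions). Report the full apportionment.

Lowland: 8; West: 10; Coastal: 3

With divisor 718: modified quotas Lowland 7.797, West 10.050, Coastal 3.171.
Geometric-mean thresholds: Lowland √(7·8)=7.483, West √(10·11)=10.488, Coastal √(3·4)=3.464.
Each quota rounded against its threshold gives Lowland 8, West 10, Coastal 3 (total 21).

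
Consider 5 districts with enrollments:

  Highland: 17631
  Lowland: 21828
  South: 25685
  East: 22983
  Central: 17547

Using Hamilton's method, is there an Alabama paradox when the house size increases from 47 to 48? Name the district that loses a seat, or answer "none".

At 47 seats: Highland 8, Lowland 10, South 11, East 10, Central 8.
At 48 seats: Highland 8, Lowland 10, South 12, East 10, Central 8.
No district's allocation decreased.

none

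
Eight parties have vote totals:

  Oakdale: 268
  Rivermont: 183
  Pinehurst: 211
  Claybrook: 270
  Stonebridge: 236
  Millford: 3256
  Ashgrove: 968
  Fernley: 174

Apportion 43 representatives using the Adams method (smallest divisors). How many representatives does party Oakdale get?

2

Standard divisor 5566/43 ≈ 129.442; standard quotas: Oakdale 2.070, Rivermont 1.414, Pinehurst 1.630, Claybrook 2.086, Stonebridge 1.823, Millford 25.154, Ashgrove 7.478, Fernley 1.344.
Rounding up gives 3, 2, 2, 3, 2, 26, 8, 2 = 48 seats, so the divisor must be adjusted.
With modified divisor 140: modified quotas Oakdale 1.914, Rivermont 1.307, Pinehurst 1.507, Claybrook 1.929, Stonebridge 1.686, Millford 23.257, Ashgrove 6.914, Fernley 1.243.
Rounding up: Oakdale 2, Rivermont 2, Pinehurst 2, Claybrook 2, Stonebridge 2, Millford 24, Ashgrove 7, Fernley 2 (total 43).
Oakdale receives 2.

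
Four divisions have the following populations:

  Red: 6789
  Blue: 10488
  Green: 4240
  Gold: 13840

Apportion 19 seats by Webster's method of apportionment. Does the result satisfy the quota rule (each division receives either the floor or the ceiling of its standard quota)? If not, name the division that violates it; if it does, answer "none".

none

Standard quotas: Red 3.648, Blue 5.636, Green 2.278, Gold 7.437.
Webster allocation: Red 4, Blue 6, Green 2, Gold 7.
Every allocation lies between the lower and upper quota.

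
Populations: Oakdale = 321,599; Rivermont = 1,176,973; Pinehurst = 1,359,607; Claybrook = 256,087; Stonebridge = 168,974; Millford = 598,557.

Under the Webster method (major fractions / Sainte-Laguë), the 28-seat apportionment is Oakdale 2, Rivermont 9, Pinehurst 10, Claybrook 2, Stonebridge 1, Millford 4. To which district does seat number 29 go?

Priority for the next seat is population ÷ (current seats + 0.5).
Priorities: Oakdale 128639.600, Rivermont 123891.895, Pinehurst 129486.381, Claybrook 102434.800, Stonebridge 112649.333, Millford 133012.667.
Highest priority: Millford.

Millford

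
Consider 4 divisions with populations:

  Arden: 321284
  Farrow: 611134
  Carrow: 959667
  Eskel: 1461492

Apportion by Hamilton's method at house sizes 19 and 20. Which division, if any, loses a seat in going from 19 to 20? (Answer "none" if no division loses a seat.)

Farrow

At 19 seats: Arden 2, Farrow 4, Carrow 5, Eskel 8.
At 20 seats: Arden 2, Farrow 3, Carrow 6, Eskel 9.
Farrow drops from 4 to 3.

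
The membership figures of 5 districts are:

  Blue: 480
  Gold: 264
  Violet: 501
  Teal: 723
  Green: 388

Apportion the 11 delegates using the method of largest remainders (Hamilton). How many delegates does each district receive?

Standard divisor: 2356 ÷ 11 ≈ 214.182.
Standard quotas: Blue 2.241, Gold 1.233, Violet 2.339, Teal 3.376, Green 1.812.
Lower quotas: Blue 2, Gold 1, Violet 2, Teal 3, Green 1 (sum 9, leaving 2 seats).
Remainders in descending order: Green 0.812, Teal 0.376, Violet 0.339, Blue 0.241, Gold 0.233.
Largest remainders: Green, Teal receive the extra seats.

Blue 2; Gold 1; Violet 2; Teal 4; Green 2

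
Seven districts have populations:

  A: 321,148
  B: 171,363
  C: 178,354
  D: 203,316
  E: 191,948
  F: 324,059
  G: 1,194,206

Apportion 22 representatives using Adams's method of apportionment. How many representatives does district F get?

3

Standard divisor 2584394/22 ≈ 117472.455; standard quotas: A 2.734, B 1.459, C 1.518, D 1.731, E 1.634, F 2.759, G 10.166.
Rounding up gives 3, 2, 2, 2, 2, 3, 11 = 25 seats, so the divisor must be adjusted.
With modified divisor 154900: modified quotas A 2.073, B 1.106, C 1.151, D 1.313, E 1.239, F 2.092, G 7.710.
Rounding up: A 3, B 2, C 2, D 2, E 2, F 3, G 8 (total 22).
F receives 3.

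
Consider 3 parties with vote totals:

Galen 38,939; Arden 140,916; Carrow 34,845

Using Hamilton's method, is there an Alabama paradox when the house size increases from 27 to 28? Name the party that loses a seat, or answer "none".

none

At 27 seats: Galen 5, Arden 18, Carrow 4.
At 28 seats: Galen 5, Arden 18, Carrow 5.
No party's allocation decreased.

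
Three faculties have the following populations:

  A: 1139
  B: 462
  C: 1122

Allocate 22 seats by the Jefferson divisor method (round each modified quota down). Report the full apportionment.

A 9; B 4; C 9

Standard divisor 2723/22 ≈ 123.773; standard quotas: A 9.202, B 3.733, C 9.065.
Rounding down gives 9, 3, 9 = 21 seats, so the divisor must be adjusted.
With modified divisor 114.7: modified quotas A 9.930, B 4.028, C 9.782.
Rounding down: A 9, B 4, C 9 (total 22).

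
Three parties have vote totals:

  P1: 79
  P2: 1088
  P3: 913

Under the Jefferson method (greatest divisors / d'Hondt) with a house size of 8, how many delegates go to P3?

Standard divisor 2080/8 ≈ 260; standard quotas: P1 0.304, P2 4.185, P3 3.512.
Rounding down gives 0, 4, 3 = 7 seats, so the divisor must be adjusted.
With modified divisor 220: modified quotas P1 0.359, P2 4.945, P3 4.150.
Rounding down: P1 0, P2 4, P3 4 (total 8).
P3 receives 4.

4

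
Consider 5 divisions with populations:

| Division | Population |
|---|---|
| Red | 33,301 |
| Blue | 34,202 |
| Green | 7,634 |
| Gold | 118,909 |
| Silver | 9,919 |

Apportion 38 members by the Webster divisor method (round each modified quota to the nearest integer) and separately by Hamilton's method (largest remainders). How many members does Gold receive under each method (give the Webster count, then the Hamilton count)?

Webster: Red 6, Blue 6, Green 1, Gold 23, Silver 2.
Hamilton: Red 6, Blue 6, Green 2, Gold 22, Silver 2.
Gold gets 23 under Webster and 22 under Hamilton.

23 and 22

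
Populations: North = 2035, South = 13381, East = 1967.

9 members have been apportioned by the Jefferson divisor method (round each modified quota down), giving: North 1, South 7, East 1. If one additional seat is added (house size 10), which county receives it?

Priority for the next seat is population ÷ (current seats + 1).
Priorities: North 1017.500, South 1672.625, East 983.500.
Highest priority: South.

South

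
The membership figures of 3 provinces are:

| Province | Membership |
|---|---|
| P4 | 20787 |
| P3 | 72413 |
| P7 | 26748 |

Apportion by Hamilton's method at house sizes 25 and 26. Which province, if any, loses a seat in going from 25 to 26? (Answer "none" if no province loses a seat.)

At 25 seats: P4 4, P3 15, P7 6.
At 26 seats: P4 4, P3 16, P7 6.
No province's allocation decreased.

none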